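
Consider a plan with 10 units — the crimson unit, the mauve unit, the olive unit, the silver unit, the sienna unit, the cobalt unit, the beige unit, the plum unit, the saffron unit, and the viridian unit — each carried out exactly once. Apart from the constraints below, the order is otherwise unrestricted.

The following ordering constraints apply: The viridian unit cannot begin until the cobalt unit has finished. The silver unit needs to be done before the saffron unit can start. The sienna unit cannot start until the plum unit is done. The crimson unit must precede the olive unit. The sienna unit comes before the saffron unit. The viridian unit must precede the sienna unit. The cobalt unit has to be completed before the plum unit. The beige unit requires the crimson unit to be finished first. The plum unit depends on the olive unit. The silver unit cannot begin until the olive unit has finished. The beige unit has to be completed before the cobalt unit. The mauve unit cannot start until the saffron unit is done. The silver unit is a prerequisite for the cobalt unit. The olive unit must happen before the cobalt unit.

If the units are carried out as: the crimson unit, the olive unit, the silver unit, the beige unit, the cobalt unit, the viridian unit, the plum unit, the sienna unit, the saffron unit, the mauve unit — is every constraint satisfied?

Every stated constraint is respected: the silver unit sits at position 3, ahead of the saffron unit at position 9, and each of the other listed pairs likewise has the predecessor earlier in the sequence.

Yes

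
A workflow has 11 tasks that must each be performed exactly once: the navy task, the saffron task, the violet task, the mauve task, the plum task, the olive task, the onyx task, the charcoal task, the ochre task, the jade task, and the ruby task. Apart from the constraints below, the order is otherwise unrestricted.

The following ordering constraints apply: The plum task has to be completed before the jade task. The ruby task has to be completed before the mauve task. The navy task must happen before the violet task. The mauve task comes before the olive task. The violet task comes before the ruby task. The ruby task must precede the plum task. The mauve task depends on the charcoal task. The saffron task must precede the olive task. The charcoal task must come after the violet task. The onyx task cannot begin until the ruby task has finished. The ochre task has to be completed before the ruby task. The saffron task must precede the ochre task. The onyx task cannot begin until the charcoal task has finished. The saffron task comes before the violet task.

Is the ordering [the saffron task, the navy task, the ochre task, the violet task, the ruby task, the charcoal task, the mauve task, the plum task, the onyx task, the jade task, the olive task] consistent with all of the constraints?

Checking each listed constraint against this order: for instance, the saffron task is in position 1 and the olive task in position 11, so that constraint holds — and the remaining constraints check out the same way.

Yes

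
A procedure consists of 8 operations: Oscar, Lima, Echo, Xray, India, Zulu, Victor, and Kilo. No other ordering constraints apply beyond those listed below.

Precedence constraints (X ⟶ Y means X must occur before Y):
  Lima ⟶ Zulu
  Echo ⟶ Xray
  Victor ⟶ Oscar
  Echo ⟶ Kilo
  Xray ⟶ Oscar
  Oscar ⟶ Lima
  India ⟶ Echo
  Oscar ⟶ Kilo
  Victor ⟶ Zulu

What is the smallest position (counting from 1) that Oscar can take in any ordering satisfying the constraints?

5

Every operation that must precede Oscar has to come before it. Tracing all chains that end at Oscar, those operations are: Echo, Xray, India, Victor — 4 in total.
With 4 mandatory predecessors, the earliest Oscar can sit is position 4+1 = 5, and placing just those 4 first achieves it.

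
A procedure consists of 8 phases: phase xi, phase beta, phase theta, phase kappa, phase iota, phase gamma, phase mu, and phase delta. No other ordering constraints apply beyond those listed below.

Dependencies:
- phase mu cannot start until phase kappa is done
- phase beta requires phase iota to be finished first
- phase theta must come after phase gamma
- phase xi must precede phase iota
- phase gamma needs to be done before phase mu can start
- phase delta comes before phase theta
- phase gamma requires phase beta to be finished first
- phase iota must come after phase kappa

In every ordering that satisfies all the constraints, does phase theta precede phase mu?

Phase theta and phase mu are not related by any chain of constraints.
There exist valid orderings with phase mu before phase theta, so phase theta is not required to come first.

No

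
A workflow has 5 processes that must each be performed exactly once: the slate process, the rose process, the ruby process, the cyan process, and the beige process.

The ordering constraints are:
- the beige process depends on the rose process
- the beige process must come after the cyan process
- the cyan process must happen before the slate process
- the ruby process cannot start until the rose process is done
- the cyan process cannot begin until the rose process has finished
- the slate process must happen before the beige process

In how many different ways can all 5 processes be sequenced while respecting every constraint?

Only the rose process has no prerequisites, so it must go first.
Counting all ways to extend the partial order to a total order gives 4.

4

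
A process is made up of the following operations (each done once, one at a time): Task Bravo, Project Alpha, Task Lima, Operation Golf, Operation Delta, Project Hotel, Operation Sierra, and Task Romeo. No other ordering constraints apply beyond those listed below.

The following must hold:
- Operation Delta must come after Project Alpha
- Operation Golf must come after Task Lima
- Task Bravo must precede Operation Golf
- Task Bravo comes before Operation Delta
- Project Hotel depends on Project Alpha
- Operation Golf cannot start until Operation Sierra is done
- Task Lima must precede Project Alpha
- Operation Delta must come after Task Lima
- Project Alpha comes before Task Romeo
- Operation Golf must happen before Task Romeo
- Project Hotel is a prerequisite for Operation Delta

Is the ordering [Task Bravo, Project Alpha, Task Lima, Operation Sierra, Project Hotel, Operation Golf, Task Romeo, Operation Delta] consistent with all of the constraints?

No

The sequence places Project Alpha ahead of Task Lima.
Since Task Lima is required before Project Alpha, the ordering is invalid.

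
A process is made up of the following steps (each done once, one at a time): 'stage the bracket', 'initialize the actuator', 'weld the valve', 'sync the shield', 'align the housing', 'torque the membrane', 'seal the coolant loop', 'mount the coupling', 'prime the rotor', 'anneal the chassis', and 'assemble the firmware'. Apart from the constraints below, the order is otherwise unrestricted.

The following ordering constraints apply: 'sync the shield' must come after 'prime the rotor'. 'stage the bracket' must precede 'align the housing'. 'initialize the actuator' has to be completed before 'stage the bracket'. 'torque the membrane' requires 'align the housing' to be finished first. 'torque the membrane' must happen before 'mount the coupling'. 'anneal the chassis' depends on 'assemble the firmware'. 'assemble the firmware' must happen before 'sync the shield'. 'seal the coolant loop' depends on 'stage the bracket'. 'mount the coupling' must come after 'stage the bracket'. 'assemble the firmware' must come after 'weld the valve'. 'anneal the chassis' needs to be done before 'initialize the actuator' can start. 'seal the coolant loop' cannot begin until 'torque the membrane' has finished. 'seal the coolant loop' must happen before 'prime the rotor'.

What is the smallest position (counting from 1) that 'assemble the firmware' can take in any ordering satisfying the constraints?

2

The only step forced before 'assemble the firmware' (directly or transitively) is 'weld the valve'.
With 1 mandatory predecessor, the earliest 'assemble the firmware' can sit is position 1+1 = 2, and placing just that one first achieves it.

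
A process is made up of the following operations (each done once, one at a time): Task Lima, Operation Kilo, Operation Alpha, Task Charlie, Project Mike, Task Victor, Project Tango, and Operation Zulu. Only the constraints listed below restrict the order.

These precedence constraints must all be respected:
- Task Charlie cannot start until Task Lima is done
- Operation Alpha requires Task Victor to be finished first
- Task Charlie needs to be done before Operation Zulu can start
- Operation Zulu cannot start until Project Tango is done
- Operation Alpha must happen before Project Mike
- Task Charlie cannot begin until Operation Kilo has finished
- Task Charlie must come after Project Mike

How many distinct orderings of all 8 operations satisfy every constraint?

140

4 operations have no prerequisites (Task Lima, Operation Kilo, Task Victor, Project Tango), so any of them could come first.
Counting all ways to extend the partial order to a total order gives 140.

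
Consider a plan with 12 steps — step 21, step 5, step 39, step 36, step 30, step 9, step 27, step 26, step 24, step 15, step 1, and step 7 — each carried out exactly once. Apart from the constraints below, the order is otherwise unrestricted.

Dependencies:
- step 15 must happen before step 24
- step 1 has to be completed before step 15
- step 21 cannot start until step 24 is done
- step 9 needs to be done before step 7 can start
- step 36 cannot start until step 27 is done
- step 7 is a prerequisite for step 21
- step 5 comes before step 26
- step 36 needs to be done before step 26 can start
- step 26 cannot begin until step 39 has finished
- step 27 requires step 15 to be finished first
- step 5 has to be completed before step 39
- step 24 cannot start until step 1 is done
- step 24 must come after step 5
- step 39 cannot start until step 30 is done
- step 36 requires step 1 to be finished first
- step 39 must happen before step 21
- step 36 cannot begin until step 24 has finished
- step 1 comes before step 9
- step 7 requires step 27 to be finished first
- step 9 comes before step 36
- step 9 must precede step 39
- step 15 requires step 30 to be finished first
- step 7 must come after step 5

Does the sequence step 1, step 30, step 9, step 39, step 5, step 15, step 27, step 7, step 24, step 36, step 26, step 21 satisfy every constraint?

No

In the proposed order, step 39 appears before step 5.
But one of the constraints requires step 5 before step 39, so this ordering violates it.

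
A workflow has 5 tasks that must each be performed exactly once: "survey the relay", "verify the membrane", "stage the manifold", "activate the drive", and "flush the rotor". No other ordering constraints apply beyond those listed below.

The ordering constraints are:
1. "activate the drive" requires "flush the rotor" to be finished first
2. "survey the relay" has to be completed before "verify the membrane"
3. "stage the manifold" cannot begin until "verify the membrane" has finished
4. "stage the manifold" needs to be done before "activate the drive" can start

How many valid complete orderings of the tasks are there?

4

The tasks with no prerequisites are "survey the relay", "flush the rotor"; any of them can be placed first.
Counting all ways to extend the partial order to a total order gives 4.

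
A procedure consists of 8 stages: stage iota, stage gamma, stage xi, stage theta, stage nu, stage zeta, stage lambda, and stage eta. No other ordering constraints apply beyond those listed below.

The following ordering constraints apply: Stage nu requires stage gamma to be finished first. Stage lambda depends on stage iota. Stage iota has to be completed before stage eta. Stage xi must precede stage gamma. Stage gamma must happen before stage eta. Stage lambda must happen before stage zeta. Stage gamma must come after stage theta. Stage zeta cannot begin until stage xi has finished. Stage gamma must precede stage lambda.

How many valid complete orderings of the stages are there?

The stages with no prerequisites are stage iota, stage xi, stage theta; any of them can be placed first.
Systematically extending each partial ordering one stage at a time and counting, there are 102 complete orderings.

102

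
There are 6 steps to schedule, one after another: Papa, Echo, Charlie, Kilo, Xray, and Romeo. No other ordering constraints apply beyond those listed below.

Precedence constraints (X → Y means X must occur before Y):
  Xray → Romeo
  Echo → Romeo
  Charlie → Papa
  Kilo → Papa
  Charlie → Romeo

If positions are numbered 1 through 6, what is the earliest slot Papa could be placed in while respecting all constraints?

3

The steps that are forced before Papa, directly or transitively, are Charlie, Kilo. That's 2 steps.
So at minimum 2 steps come before Papa, putting Papa no earlier than position 3. That position is achievable by scheduling exactly those predecessors first.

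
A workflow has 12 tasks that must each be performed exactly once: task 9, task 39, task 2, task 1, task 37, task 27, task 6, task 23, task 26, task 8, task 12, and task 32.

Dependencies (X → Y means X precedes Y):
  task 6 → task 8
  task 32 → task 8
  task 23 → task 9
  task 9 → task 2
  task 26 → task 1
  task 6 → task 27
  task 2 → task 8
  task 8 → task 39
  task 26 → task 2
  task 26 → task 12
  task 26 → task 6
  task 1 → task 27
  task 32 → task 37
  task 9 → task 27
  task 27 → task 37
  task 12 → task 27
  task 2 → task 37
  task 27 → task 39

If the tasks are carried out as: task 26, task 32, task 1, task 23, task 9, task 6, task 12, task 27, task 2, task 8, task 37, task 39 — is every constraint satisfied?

Yes

Going through the constraints one by one, each required predecessor appears earlier in the sequence than its dependent — e.g. task 32 (position 2) is before task 37 (position 11), as required.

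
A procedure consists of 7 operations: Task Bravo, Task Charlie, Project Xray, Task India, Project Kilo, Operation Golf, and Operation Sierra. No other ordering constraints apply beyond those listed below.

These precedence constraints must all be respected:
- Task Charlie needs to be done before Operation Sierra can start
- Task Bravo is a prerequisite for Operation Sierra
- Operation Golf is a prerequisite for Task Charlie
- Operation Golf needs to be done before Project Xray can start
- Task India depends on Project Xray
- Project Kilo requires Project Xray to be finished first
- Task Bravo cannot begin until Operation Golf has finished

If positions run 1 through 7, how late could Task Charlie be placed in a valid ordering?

Following the constraints forward from Task Charlie, its only required successor is Operation Sierra.
With 1 mandatory successor out of 7 operations total, the latest slot for Task Charlie is 7−1 = 6, and it's reachable by doing all non-successors before Task Charlie.

6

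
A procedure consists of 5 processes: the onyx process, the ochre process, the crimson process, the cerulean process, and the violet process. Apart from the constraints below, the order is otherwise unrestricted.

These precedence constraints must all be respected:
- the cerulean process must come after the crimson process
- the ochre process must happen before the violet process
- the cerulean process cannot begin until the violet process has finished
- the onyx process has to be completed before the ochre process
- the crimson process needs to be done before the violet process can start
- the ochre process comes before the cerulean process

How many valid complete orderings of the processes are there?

3

2 processes have no prerequisites (the onyx process, the crimson process), so any of them could come first.
Enumerating by repeatedly choosing an available process (one whose prerequisites are all placed) gives 3 distinct complete orderings.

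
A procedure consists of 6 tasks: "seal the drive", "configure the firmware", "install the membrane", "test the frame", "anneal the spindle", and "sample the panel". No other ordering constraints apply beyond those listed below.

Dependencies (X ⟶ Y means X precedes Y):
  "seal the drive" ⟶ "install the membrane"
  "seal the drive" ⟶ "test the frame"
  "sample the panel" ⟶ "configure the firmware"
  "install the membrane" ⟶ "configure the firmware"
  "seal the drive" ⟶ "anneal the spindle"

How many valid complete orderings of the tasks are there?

52

2 tasks have no prerequisites ("seal the drive", "sample the panel"), so any of them could come first.
Enumerating by repeatedly choosing an available task (one whose prerequisites are all placed) gives 52 distinct complete orderings.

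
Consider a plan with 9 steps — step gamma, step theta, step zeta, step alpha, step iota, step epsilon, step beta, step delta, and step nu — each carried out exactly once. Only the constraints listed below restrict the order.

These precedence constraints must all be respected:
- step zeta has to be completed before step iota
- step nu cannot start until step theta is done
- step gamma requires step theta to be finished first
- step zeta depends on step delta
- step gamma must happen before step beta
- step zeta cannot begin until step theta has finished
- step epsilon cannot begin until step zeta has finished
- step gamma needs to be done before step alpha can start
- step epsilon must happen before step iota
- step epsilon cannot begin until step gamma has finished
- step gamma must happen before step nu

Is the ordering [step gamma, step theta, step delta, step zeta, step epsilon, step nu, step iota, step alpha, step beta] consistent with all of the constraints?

The sequence places step gamma ahead of step theta.
But one of the constraints requires step theta before step gamma, so this ordering violates it.

No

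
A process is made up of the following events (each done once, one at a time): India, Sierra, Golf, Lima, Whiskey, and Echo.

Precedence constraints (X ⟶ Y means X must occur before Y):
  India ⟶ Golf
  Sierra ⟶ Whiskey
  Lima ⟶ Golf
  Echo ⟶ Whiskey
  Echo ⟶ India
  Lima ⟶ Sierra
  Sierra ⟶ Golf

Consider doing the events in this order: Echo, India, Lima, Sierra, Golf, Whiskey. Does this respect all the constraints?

Yes

Going through the constraints one by one, each required predecessor appears earlier in the sequence than its dependent — e.g. Echo (position 1) is before Whiskey (position 6), as required.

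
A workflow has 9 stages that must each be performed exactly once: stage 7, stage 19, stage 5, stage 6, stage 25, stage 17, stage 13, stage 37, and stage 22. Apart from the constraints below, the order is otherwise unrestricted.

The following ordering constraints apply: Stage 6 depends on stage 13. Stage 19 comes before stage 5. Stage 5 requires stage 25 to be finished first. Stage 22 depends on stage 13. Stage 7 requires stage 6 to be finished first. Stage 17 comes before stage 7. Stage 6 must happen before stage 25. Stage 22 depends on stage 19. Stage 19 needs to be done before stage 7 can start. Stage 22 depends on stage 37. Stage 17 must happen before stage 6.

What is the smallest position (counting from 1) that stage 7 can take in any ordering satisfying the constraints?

5

Every stage that must precede stage 7 has to come before it. Tracing all chains that end at stage 7, those stages are: stage 19, stage 6, stage 17, stage 13 — 4 in total.
So at minimum 4 stages come before stage 7, putting stage 7 no earlier than position 5. That position is achievable by scheduling exactly those predecessors first.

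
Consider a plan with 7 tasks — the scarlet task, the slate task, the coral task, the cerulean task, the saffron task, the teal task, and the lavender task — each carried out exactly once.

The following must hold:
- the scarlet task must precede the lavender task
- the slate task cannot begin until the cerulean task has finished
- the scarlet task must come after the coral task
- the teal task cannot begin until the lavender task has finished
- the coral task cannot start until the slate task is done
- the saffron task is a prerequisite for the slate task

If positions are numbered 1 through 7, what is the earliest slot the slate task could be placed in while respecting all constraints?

Every task that must precede the slate task has to come before it. Tracing all chains that end at the slate task, those tasks are: the cerulean task, the saffron task — 2 in total.
With 2 mandatory predecessors, the earliest the slate task can sit is position 2+1 = 3, and placing just those 2 first achieves it.

3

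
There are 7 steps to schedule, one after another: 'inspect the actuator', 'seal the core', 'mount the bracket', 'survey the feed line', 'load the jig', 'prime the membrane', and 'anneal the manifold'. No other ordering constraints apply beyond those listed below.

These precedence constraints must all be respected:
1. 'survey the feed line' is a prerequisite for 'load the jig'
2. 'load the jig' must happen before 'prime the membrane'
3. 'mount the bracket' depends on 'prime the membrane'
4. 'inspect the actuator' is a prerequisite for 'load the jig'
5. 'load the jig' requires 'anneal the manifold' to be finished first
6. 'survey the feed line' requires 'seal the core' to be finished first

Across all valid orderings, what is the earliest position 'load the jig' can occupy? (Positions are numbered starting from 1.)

Every step that must precede 'load the jig' has to come before it. Tracing all chains that end at 'load the jig', those steps are: 'inspect the actuator', 'seal the core', 'survey the feed line', 'anneal the manifold' — 4 in total.
So at minimum 4 steps come before 'load the jig', putting 'load the jig' no earlier than position 5. That position is achievable by scheduling exactly those predecessors first.

5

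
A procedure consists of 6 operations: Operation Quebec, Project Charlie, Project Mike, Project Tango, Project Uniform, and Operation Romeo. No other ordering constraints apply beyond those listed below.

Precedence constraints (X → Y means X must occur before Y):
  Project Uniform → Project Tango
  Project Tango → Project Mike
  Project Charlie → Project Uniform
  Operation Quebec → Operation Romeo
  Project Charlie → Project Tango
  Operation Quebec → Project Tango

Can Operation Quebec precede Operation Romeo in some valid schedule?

The constraints force Operation Quebec before Operation Romeo, so yes — every valid ordering has Operation Quebec earlier.

Yes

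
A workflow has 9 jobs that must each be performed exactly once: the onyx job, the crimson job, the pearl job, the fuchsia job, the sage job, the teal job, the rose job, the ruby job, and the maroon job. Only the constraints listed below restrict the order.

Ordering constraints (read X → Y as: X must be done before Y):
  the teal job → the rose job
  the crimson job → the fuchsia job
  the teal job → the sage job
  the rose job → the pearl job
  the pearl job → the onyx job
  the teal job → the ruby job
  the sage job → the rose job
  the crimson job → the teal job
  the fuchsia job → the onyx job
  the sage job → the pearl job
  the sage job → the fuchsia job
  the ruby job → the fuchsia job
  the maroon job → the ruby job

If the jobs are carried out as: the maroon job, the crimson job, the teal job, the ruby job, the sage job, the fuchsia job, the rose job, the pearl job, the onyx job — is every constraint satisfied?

Yes

Going through the constraints one by one, each required predecessor appears earlier in the sequence than its dependent — e.g. the teal job (position 3) is before the rose job (position 7), as required.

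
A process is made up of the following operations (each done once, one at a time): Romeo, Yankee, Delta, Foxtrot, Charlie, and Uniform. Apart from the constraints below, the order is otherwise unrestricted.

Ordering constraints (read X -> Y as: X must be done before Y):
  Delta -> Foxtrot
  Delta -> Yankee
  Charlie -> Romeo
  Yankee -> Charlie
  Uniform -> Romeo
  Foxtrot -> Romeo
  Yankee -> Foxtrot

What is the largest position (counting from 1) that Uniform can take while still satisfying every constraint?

Following the constraints forward from Uniform, its only required successor is Romeo.
So at least 1 operation follows Uniform, putting Uniform no later than position 5. That position is achievable by scheduling everything else first.

5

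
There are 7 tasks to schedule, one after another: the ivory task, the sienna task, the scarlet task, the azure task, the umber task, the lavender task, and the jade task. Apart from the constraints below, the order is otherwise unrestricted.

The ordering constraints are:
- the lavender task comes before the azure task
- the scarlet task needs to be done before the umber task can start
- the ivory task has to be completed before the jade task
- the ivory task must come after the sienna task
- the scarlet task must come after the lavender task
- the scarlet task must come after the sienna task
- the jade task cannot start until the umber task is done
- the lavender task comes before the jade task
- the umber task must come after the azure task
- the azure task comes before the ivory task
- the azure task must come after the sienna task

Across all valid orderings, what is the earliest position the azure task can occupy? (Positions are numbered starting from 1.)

3

Working backwards through the constraints from the azure task, its full set of required predecessors is the sienna task, the lavender task — 2 of them.
So at minimum 2 tasks come before the azure task, putting the azure task no earlier than position 3. That position is achievable by scheduling exactly those predecessors first.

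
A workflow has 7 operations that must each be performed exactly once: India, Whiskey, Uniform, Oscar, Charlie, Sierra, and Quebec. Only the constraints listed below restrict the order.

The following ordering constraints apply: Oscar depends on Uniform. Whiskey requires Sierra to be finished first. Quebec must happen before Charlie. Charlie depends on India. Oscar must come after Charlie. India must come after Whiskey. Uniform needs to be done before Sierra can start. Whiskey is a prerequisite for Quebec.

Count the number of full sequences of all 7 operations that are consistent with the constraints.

Uniform is the only operation with nothing required before it, so every ordering starts there.
Enumerating by repeatedly choosing an available operation (one whose prerequisites are all placed) gives 2 distinct complete orderings.

2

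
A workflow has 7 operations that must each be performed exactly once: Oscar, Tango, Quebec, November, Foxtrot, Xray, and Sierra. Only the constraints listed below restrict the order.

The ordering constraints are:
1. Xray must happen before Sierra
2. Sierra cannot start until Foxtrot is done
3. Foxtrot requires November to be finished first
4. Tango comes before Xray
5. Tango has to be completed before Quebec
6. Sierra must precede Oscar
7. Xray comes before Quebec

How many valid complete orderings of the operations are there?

The operations with no prerequisites are Tango, November; any of them can be placed first.
Counting all ways to extend the partial order to a total order gives 22.

22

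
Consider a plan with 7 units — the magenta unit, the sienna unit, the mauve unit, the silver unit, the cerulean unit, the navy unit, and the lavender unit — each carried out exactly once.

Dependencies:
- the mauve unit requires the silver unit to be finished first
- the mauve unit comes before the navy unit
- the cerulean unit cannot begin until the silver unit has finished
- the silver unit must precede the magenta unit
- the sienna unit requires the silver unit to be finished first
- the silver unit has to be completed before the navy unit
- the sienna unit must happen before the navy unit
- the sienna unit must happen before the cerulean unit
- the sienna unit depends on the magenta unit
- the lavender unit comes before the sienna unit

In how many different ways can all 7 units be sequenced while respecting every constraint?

25

The units with no prerequisites are the silver unit, the lavender unit; any of them can be placed first.
Systematically extending each partial ordering one unit at a time and counting, there are 25 complete orderings.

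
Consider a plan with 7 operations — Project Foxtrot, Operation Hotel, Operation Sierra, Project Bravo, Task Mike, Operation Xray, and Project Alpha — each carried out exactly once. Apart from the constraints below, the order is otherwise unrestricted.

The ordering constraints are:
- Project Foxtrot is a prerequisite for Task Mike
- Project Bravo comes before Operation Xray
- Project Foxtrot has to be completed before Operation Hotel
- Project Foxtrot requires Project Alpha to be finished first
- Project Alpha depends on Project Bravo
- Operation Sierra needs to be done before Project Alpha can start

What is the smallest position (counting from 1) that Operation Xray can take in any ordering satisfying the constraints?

The only operation forced before Operation Xray (directly or transitively) is Project Bravo.
So at minimum 1 operation comes before Operation Xray, putting Operation Xray no earlier than position 2. That position is achievable by scheduling exactly that predecessor first.

2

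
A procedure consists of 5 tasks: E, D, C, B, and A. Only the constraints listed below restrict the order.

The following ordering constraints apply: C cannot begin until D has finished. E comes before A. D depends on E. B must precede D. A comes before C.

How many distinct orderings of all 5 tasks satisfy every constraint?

5

2 tasks have no prerequisites (E, B), so any of them could come first.
Systematically extending each partial ordering one task at a time and counting, there are 5 complete orderings.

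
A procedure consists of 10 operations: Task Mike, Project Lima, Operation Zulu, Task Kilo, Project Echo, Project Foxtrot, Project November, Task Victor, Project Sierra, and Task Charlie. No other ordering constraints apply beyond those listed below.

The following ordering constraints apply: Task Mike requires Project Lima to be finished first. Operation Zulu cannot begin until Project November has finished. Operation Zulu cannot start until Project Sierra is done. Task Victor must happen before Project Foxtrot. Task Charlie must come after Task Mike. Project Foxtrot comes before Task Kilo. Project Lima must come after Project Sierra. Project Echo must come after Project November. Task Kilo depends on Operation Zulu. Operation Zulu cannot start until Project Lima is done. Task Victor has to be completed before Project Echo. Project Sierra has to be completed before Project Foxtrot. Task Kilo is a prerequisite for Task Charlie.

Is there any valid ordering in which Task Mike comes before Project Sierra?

No

Following Project Sierra → Project Lima → Task Mike, Project Sierra must precede Task Mike in every valid ordering.
Hence Task Mike can never be scheduled before Project Sierra.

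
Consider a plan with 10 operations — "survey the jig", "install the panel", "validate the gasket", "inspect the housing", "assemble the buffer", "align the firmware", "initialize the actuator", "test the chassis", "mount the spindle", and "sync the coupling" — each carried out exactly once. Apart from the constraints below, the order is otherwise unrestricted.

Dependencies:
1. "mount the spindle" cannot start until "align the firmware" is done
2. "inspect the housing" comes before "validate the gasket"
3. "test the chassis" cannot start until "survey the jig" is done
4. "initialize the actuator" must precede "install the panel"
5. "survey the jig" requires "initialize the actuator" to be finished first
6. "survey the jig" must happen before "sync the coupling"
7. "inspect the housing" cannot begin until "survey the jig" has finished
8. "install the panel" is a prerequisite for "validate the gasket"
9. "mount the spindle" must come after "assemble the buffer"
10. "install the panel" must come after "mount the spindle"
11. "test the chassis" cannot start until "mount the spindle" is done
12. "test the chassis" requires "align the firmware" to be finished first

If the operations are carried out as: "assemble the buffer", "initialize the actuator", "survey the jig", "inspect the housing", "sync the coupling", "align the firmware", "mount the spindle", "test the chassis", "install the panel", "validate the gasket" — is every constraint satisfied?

Yes

Going through the constraints one by one, each required predecessor appears earlier in the sequence than its dependent — e.g. "initialize the actuator" (position 2) is before "install the panel" (position 9), as required.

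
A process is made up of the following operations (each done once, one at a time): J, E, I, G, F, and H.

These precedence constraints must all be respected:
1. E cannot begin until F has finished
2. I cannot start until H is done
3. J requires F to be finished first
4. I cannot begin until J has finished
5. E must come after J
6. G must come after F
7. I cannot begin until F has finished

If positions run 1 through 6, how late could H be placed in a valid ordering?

5

Following the constraints forward from H, its only required successor is I.
So at least 1 operation follows H, putting H no later than position 5. That position is achievable by scheduling everything else first.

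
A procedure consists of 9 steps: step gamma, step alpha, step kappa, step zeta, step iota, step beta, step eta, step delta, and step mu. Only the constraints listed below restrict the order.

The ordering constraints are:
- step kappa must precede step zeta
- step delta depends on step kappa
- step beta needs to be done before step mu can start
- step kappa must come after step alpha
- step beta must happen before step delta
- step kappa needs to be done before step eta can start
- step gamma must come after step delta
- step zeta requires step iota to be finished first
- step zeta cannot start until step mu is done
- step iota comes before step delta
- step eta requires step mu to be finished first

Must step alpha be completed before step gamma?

Yes

There is a constraint chain step alpha → step kappa → step delta → step gamma.
Hence step alpha necessarily comes before step gamma.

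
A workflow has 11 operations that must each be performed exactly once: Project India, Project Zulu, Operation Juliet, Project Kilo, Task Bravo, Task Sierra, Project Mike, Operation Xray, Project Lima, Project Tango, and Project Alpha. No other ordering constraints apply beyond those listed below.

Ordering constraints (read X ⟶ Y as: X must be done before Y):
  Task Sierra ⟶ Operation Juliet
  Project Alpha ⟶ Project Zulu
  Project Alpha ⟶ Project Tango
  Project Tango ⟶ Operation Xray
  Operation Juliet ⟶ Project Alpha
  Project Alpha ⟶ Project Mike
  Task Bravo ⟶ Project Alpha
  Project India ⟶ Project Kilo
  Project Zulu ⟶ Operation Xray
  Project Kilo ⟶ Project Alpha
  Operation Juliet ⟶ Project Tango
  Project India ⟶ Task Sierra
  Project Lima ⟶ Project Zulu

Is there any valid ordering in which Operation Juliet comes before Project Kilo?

Yes

Nothing in the constraints forces Project Kilo before Operation Juliet — there is no chain from Project Kilo to Operation Juliet.
That means at least one valid schedule has Operation Juliet before Project Kilo.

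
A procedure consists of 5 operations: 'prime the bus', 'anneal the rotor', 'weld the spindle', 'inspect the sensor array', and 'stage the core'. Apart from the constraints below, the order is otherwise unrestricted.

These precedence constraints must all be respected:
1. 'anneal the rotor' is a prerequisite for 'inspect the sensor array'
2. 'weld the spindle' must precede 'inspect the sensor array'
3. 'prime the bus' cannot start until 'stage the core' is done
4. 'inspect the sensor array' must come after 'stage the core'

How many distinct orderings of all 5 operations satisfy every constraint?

18

3 operations have no prerequisites ('anneal the rotor', 'weld the spindle', 'stage the core'), so any of them could come first.
Enumerating by repeatedly choosing an available operation (one whose prerequisites are all placed) gives 18 distinct complete orderings.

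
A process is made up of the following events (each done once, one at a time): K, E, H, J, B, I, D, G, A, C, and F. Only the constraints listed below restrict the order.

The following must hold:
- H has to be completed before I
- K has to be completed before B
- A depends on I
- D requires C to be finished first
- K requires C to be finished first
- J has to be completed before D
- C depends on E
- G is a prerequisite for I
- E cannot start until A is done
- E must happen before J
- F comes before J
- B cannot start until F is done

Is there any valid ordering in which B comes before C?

No

There is a dependency chain C → K → B, so B always comes after C.
Hence B can never be scheduled before C.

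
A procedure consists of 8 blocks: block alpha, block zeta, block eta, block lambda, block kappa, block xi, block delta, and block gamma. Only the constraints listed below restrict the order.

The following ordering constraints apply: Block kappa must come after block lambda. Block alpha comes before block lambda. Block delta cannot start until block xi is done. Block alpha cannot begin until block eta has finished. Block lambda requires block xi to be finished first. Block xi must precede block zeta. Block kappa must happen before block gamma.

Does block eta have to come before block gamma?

Tracing the constraints gives a chain: block eta → block alpha → block lambda → block kappa → block gamma.
So block eta must precede block gamma in any valid ordering.

Yes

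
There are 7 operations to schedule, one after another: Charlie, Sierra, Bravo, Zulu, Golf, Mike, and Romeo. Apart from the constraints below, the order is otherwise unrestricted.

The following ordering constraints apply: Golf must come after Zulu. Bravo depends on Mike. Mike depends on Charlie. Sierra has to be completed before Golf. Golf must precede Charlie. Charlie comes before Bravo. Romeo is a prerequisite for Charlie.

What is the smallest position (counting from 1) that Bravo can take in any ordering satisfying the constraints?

The operations that are forced before Bravo, directly or transitively, are Charlie, Sierra, Zulu, Golf, Mike, Romeo. That's 6 operations.
With 6 mandatory predecessors, the earliest Bravo can sit is position 6+1 = 7, and placing just those 6 first achieves it.

7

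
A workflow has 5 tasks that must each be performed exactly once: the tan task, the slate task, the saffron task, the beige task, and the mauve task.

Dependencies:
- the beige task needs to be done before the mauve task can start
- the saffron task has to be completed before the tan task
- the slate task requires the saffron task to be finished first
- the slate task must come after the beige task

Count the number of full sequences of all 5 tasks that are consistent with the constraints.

16

The tasks with no prerequisites are the saffron task, the beige task; any of them can be placed first.
Enumerating by repeatedly choosing an available task (one whose prerequisites are all placed) gives 16 distinct complete orderings.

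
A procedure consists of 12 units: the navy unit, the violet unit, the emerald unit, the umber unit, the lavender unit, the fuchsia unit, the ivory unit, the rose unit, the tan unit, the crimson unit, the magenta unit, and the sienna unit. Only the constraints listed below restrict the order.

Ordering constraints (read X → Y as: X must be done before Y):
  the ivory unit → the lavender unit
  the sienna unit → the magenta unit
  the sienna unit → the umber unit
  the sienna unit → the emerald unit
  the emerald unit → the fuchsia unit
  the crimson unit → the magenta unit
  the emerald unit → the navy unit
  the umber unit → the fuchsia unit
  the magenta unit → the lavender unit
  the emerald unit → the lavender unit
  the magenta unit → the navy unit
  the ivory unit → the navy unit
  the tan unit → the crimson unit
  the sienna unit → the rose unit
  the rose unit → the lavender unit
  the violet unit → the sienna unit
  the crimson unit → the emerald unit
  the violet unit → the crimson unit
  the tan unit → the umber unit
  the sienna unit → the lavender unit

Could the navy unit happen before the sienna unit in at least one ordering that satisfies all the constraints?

No

There is a dependency chain the sienna unit → the emerald unit → the navy unit, so the navy unit always comes after the sienna unit.
Hence the navy unit can never be scheduled before the sienna unit.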